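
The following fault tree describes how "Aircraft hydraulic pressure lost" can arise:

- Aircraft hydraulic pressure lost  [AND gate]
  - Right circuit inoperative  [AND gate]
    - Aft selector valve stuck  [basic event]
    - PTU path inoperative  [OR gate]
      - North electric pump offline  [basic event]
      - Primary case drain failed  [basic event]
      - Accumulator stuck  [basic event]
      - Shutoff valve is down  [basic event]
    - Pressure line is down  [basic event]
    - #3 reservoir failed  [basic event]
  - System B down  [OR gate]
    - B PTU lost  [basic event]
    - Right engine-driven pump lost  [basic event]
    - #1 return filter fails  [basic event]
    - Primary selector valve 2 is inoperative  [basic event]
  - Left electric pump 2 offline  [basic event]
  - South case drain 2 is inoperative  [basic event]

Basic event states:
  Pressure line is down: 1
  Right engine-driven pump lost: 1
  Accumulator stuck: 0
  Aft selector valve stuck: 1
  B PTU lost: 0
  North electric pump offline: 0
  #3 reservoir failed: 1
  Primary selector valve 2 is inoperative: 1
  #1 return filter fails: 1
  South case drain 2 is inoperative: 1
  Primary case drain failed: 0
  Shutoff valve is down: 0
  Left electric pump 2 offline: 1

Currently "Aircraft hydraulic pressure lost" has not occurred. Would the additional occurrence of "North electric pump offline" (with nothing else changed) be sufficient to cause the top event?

Counterfactual: set "North electric pump offline" to occurred.
PTU path inoperative [OR]: North electric pump offline=occurs, Primary case drain failed=not, Accumulator stuck=not, Shutoff valve is down=not → at least one input occurs → occurs.
Right circuit inoperative [AND]: Aft selector valve stuck=occurs, PTU path inoperative=occurs, Pressure line is down=occurs, #3 reservoir failed=occurs → all inputs occur → occurs.
System B down [OR]: B PTU lost=not, Right engine-driven pump lost=occurs, #1 return filter fails=occurs, Primary selector valve 2 is inoperative=occurs → at least one input occurs → occurs.
Aircraft hydraulic pressure lost [AND]: Right circuit inoperative=occurs, System B down=occurs, Left electric pump 2 offline=occurs, South case drain 2 is inoperative=occurs → all inputs occur → occurs.

Yes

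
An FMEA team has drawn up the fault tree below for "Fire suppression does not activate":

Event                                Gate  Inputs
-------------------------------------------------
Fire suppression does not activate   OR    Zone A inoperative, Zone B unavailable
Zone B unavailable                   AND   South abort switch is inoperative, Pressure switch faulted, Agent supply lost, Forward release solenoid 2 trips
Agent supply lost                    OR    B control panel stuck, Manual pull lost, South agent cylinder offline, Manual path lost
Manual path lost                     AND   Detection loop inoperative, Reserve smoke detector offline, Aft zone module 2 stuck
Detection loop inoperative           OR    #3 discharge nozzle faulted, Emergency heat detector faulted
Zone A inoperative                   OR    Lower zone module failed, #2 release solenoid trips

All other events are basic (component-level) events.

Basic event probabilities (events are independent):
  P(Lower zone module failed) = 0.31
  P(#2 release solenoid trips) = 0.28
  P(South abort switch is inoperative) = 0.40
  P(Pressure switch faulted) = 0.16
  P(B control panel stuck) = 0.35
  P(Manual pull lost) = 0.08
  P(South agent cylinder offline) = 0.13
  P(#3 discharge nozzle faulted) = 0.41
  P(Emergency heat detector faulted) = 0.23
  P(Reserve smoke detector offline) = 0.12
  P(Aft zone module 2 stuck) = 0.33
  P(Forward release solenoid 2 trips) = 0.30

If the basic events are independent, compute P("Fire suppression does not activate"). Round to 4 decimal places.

P(Zone A inoperative) [OR] = 1 − (1−0.31) × (1−0.28) = 0.503200
P(Detection loop inoperative) [OR] = 1 − (1−0.41) × (1−0.23) = 0.545700
P(Manual path lost) [AND] = 0.545700 × 0.12 × 0.33 = 0.021610
P(Agent supply lost) [OR] = 1 − (1−0.35) × (1−0.08) × (1−0.13) × (1−0.021610) = 0.490983
P(Zone B unavailable) [AND] = 0.40 × 0.16 × 0.490983 × 0.30 = 0.009427
P(Fire suppression does not activate) [OR] = 1 − (1−0.503200) × (1−0.009427) = 0.507883
Rounded to 4 decimal places: P(Fire suppression does not activate) ≈ 0.5079.

0.5079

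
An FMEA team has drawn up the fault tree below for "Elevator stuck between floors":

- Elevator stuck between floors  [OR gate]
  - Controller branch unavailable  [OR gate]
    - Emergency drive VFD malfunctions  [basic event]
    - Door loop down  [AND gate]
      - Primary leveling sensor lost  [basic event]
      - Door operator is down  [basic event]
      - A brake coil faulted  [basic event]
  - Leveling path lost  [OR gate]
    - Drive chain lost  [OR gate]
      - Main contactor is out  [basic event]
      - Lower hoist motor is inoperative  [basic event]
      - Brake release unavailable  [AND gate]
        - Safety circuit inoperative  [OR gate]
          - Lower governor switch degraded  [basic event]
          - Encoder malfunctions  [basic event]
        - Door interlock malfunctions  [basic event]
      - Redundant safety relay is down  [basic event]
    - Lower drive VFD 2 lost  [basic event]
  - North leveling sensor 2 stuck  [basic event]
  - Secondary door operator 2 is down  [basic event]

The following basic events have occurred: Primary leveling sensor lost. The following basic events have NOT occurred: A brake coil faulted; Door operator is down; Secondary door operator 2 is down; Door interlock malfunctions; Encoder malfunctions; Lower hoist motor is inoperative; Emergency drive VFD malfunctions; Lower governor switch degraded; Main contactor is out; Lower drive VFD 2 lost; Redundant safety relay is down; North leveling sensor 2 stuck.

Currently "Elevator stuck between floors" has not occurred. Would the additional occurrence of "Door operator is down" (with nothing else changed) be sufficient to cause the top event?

No

Counterfactual: set "Door operator is down" to occurred.
Door loop down [AND]: Primary leveling sensor lost=occurs, Door operator is down=occurs, A brake coil faulted=not → not all inputs occur → does not occur.
Controller branch unavailable [OR]: Emergency drive VFD malfunctions=not, Door loop down=not → no input occurs → does not occur.
Safety circuit inoperative [OR]: Lower governor switch degraded=not, Encoder malfunctions=not → no input occurs → does not occur.
Brake release unavailable [AND]: Safety circuit inoperative=not, Door interlock malfunctions=not → not all inputs occur → does not occur.
Drive chain lost [OR]: Main contactor is out=not, Lower hoist motor is inoperative=not, Brake release unavailable=not, Redundant safety relay is down=not → no input occurs → does not occur.
Leveling path lost [OR]: Drive chain lost=not, Lower drive VFD 2 lost=not → no input occurs → does not occur.
Elevator stuck between floors [OR]: Controller branch unavailable=not, Leveling path lost=not, North leveling sensor 2 stuck=not, Secondary door operator 2 is down=not → no input occurs → does not occur.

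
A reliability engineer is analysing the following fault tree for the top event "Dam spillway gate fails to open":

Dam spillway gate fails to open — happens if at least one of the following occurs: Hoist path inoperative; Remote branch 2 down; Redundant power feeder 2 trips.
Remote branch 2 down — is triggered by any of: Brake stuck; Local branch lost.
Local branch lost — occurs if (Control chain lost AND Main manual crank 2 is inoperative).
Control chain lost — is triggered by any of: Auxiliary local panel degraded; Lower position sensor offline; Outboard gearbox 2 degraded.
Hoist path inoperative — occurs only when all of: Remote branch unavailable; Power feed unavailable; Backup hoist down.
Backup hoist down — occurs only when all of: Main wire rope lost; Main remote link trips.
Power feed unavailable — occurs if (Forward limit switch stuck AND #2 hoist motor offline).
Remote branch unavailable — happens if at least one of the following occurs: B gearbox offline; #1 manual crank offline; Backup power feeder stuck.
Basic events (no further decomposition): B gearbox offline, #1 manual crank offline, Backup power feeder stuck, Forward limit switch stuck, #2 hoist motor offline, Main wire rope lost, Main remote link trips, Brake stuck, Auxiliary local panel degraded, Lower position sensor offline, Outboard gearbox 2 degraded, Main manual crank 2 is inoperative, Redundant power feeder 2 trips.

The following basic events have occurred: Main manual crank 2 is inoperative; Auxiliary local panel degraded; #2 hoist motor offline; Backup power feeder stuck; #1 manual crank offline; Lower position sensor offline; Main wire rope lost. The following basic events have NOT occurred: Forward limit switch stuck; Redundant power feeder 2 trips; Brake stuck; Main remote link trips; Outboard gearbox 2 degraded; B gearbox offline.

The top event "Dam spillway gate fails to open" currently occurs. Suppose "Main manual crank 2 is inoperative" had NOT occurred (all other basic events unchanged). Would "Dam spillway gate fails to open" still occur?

No

Counterfactual: set "Main manual crank 2 is inoperative" to not occurred.
Remote branch unavailable [OR]: B gearbox offline=not, #1 manual crank offline=occurs, Backup power feeder stuck=occurs → at least one input occurs → occurs.
Power feed unavailable [AND]: Forward limit switch stuck=not, #2 hoist motor offline=occurs → not all inputs occur → does not occur.
Backup hoist down [AND]: Main wire rope lost=occurs, Main remote link trips=not → not all inputs occur → does not occur.
Hoist path inoperative [AND]: Remote branch unavailable=occurs, Power feed unavailable=not, Backup hoist down=not → not all inputs occur → does not occur.
Control chain lost [OR]: Auxiliary local panel degraded=occurs, Lower position sensor offline=occurs, Outboard gearbox 2 degraded=not → at least one input occurs → occurs.
Local branch lost [AND]: Control chain lost=occurs, Main manual crank 2 is inoperative=not → not all inputs occur → does not occur.
Remote branch 2 down [OR]: Brake stuck=not, Local branch lost=not → no input occurs → does not occur.
Dam spillway gate fails to open [OR]: Hoist path inoperative=not, Remote branch 2 down=not, Redundant power feeder 2 trips=not → no input occurs → does not occur.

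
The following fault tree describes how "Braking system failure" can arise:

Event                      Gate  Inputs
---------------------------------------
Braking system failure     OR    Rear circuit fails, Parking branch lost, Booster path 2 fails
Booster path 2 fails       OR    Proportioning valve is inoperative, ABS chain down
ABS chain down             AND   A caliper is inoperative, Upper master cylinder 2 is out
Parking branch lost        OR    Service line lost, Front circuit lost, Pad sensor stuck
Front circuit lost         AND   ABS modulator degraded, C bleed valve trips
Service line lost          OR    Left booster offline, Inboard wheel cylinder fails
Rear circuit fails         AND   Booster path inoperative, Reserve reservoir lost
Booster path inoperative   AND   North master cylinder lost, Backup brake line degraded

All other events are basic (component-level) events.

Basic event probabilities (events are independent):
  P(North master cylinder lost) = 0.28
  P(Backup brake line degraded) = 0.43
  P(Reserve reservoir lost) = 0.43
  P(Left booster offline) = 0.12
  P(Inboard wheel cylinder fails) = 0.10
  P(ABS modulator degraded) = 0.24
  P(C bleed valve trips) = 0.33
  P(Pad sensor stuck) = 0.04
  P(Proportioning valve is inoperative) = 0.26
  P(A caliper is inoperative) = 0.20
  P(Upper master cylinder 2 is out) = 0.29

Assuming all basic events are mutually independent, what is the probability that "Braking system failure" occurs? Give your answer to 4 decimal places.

P(Booster path inoperative) [AND] = 0.28 × 0.43 = 0.120400
P(Rear circuit fails) [AND] = 0.120400 × 0.43 = 0.051772
P(Service line lost) [OR] = 1 − (1−0.12) × (1−0.10) = 0.208000
P(Front circuit lost) [AND] = 0.24 × 0.33 = 0.079200
P(Parking branch lost) [OR] = 1 − (1−0.208000) × (1−0.079200) × (1−0.04) = 0.299897
P(ABS chain down) [AND] = 0.20 × 0.29 = 0.058000
P(Booster path 2 fails) [OR] = 1 − (1−0.26) × (1−0.058000) = 0.302920
P(Braking system failure) [OR] = 1 − (1−0.051772) × (1−0.299897) × (1−0.302920) = 0.537238
Rounded to 4 decimal places: P(Braking system failure) ≈ 0.5372.

0.5372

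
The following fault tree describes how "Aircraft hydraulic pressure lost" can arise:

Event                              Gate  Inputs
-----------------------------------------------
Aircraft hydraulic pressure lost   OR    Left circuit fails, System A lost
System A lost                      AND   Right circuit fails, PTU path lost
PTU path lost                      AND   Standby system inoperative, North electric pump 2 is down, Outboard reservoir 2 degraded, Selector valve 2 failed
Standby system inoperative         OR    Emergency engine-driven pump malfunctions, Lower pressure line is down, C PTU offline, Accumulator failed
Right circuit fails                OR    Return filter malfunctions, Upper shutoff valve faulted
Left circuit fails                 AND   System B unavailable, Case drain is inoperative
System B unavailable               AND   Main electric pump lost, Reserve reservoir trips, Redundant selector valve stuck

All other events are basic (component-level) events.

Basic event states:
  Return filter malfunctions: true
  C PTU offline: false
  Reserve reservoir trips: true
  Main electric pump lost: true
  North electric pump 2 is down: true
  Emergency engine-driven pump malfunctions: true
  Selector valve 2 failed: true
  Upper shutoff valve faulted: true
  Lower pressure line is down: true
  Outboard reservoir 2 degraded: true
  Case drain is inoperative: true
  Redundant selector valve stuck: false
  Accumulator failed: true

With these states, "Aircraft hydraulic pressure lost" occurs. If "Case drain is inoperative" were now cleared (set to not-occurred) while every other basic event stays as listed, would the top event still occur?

Yes

Counterfactual: set "Case drain is inoperative" to not occurred.
System B unavailable [AND]: Main electric pump lost=occurs, Reserve reservoir trips=occurs, Redundant selector valve stuck=not → not all inputs occur → does not occur.
Left circuit fails [AND]: System B unavailable=not, Case drain is inoperative=not → not all inputs occur → does not occur.
Right circuit fails [OR]: Return filter malfunctions=occurs, Upper shutoff valve faulted=occurs → at least one input occurs → occurs.
Standby system inoperative [OR]: Emergency engine-driven pump malfunctions=occurs, Lower pressure line is down=occurs, C PTU offline=not, Accumulator failed=occurs → at least one input occurs → occurs.
PTU path lost [AND]: Standby system inoperative=occurs, North electric pump 2 is down=occurs, Outboard reservoir 2 degraded=occurs, Selector valve 2 failed=occurs → all inputs occur → occurs.
System A lost [AND]: Right circuit fails=occurs, PTU path lost=occurs → all inputs occur → occurs.
Aircraft hydraulic pressure lost [OR]: Left circuit fails=not, System A lost=occurs → at least one input occurs → occurs.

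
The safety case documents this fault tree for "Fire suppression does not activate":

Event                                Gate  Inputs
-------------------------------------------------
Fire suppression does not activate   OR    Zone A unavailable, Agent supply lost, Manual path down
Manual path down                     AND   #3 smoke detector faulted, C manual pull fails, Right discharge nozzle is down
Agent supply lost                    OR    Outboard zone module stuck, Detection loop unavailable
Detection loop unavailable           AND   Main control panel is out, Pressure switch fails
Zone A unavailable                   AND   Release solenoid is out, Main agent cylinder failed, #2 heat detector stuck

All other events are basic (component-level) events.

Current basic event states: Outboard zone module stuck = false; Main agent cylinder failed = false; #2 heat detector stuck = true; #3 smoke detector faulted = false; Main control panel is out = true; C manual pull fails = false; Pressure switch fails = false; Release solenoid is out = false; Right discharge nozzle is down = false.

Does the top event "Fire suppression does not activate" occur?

No

Zone A unavailable [AND]: Release solenoid is out=not, Main agent cylinder failed=not, #2 heat detector stuck=occurs → not all inputs occur → does not occur.
Detection loop unavailable [AND]: Main control panel is out=occurs, Pressure switch fails=not → not all inputs occur → does not occur.
Agent supply lost [OR]: Outboard zone module stuck=not, Detection loop unavailable=not → no input occurs → does not occur.
Manual path down [AND]: #3 smoke detector faulted=not, C manual pull fails=not, Right discharge nozzle is down=not → not all inputs occur → does not occur.
Fire suppression does not activate [OR]: Zone A unavailable=not, Agent supply lost=not, Manual path down=not → no input occurs → does not occur.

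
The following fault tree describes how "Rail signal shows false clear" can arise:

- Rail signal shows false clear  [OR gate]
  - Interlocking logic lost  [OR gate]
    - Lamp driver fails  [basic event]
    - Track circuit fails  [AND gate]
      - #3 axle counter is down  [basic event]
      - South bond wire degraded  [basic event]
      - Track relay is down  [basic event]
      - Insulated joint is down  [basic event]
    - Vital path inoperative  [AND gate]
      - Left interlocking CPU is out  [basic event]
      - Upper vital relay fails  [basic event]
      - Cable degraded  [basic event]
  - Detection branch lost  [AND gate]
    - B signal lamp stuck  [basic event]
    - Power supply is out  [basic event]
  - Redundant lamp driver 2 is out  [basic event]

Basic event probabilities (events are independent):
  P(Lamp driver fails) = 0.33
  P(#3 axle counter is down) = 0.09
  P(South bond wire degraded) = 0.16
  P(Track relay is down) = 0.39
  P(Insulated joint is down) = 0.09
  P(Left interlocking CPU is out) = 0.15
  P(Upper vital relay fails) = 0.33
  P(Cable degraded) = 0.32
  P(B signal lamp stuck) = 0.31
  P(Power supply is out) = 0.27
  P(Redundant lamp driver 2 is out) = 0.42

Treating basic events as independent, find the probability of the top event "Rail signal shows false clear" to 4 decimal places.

P(Track circuit fails) [AND] = 0.09 × 0.16 × 0.39 × 0.09 = 0.000505
P(Vital path inoperative) [AND] = 0.15 × 0.33 × 0.32 = 0.015840
P(Interlocking logic lost) [OR] = 1 − (1−0.33) × (1−0.000505) × (1−0.015840) = 0.340946
P(Detection branch lost) [AND] = 0.31 × 0.27 = 0.083700
P(Rail signal shows false clear) [OR] = 1 − (1−0.340946) × (1−0.083700) × (1−0.42) = 0.649743
Rounded to 4 decimal places: P(Rail signal shows false clear) ≈ 0.6497.

0.6497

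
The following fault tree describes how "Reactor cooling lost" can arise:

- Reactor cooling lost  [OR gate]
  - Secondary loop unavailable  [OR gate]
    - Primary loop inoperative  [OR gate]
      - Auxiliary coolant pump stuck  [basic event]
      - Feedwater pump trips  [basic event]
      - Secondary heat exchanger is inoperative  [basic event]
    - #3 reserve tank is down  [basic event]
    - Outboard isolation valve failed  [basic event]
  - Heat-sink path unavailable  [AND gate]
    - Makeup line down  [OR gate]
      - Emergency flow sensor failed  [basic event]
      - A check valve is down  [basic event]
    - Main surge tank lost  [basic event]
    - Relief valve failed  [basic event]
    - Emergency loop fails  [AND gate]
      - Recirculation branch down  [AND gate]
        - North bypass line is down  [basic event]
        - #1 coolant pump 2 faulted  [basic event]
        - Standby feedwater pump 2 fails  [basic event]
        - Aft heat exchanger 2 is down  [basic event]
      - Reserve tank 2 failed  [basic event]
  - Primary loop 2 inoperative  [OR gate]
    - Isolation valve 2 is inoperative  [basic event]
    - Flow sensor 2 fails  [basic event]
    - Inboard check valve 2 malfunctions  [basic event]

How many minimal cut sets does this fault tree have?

Primary loop inoperative [OR]: union of children's cut sets → 3 cut set(s).
Secondary loop unavailable [OR]: union of children's cut sets → 5 cut set(s).
Makeup line down [OR]: union of children's cut sets → 2 cut set(s).
Recirculation branch down [AND]: one cut set from each child combined → 1 × 1 × 1 × 1 = 1 cut set(s).
Emergency loop fails [AND]: one cut set from each child combined → 1 × 1 = 1 cut set(s).
Heat-sink path unavailable [AND]: one cut set from each child combined → 2 × 1 × 1 × 1 = 2 cut set(s).
Primary loop 2 inoperative [OR]: union of children's cut sets → 3 cut set(s).
Reactor cooling lost [OR]: union of children's cut sets → 10 cut set(s).
Minimal cut sets: {Auxiliary coolant pump stuck}; {Feedwater pump trips}; {Secondary heat exchanger is inoperative}; {#3 reserve tank is down}; {Outboard isolation valve failed}; {#1 coolant pump 2 faulted, Aft heat exchanger 2 is down, Emergency flow sensor failed, Main surge tank lost, North bypass line is down, Relief valve failed, Reserve tank 2 failed, Standby feedwater pump 2 fails}; {#1 coolant pump 2 faulted, A check valve is down, Aft heat exchanger 2 is down, Main surge tank lost, North bypass line is down, Relief valve failed, Reserve tank 2 failed, Standby feedwater pump 2 fails}; {Isolation valve 2 is inoperative}; {Flow sensor 2 fails}; {Inboard check valve 2 malfunctions}.

10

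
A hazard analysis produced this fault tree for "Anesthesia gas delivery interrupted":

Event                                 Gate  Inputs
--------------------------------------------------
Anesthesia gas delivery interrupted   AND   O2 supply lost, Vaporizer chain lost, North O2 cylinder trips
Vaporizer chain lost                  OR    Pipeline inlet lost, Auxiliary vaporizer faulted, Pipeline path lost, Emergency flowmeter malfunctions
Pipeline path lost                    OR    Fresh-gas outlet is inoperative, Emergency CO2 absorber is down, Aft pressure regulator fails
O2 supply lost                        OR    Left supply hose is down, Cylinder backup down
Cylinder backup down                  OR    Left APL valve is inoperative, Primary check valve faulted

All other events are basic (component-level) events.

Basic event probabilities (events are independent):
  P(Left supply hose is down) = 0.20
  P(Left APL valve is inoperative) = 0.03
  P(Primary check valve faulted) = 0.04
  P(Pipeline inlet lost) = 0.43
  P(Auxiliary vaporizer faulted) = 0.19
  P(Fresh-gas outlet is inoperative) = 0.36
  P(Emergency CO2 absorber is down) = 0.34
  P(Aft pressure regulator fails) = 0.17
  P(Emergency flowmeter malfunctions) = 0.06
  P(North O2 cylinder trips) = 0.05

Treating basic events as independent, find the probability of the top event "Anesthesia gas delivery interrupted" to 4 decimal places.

0.0108

P(Cylinder backup down) [OR] = 1 − (1−0.03) × (1−0.04) = 0.068800
P(O2 supply lost) [OR] = 1 − (1−0.20) × (1−0.068800) = 0.255040
P(Pipeline path lost) [OR] = 1 − (1−0.36) × (1−0.34) × (1−0.17) = 0.649408
P(Vaporizer chain lost) [OR] = 1 − (1−0.43) × (1−0.19) × (1−0.649408) × (1−0.06) = 0.847844
P(Anesthesia gas delivery interrupted) [AND] = 0.255040 × 0.847844 × 0.05 = 0.010812
Rounded to 4 decimal places: P(Anesthesia gas delivery interrupted) ≈ 0.0108.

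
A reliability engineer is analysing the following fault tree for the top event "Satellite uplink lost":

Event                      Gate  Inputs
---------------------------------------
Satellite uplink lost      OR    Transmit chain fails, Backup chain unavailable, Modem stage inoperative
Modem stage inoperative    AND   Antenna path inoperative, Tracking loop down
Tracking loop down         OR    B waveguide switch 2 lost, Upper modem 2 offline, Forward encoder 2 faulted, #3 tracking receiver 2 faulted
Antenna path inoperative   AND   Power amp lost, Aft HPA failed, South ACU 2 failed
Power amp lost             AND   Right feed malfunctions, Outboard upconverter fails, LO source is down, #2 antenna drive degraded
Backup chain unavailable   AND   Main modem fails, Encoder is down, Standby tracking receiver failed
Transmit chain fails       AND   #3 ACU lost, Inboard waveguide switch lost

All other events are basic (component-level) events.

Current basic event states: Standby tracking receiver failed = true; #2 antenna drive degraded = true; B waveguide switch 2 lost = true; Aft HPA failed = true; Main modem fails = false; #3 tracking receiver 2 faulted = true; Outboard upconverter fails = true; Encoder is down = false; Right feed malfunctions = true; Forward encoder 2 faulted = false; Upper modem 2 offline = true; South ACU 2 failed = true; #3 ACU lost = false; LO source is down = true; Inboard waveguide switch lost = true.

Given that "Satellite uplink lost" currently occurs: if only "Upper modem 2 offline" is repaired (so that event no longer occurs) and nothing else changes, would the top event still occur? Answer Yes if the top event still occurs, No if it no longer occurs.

Counterfactual: set "Upper modem 2 offline" to not occurred.
Transmit chain fails [AND]: #3 ACU lost=not, Inboard waveguide switch lost=occurs → not all inputs occur → does not occur.
Backup chain unavailable [AND]: Main modem fails=not, Encoder is down=not, Standby tracking receiver failed=occurs → not all inputs occur → does not occur.
Power amp lost [AND]: Right feed malfunctions=occurs, Outboard upconverter fails=occurs, LO source is down=occurs, #2 antenna drive degraded=occurs → all inputs occur → occurs.
Antenna path inoperative [AND]: Power amp lost=occurs, Aft HPA failed=occurs, South ACU 2 failed=occurs → all inputs occur → occurs.
Tracking loop down [OR]: B waveguide switch 2 lost=occurs, Upper modem 2 offline=not, Forward encoder 2 faulted=not, #3 tracking receiver 2 faulted=occurs → at least one input occurs → occurs.
Modem stage inoperative [AND]: Antenna path inoperative=occurs, Tracking loop down=occurs → all inputs occur → occurs.
Satellite uplink lost [OR]: Transmit chain fails=not, Backup chain unavailable=not, Modem stage inoperative=occurs → at least one input occurs → occurs.

Yes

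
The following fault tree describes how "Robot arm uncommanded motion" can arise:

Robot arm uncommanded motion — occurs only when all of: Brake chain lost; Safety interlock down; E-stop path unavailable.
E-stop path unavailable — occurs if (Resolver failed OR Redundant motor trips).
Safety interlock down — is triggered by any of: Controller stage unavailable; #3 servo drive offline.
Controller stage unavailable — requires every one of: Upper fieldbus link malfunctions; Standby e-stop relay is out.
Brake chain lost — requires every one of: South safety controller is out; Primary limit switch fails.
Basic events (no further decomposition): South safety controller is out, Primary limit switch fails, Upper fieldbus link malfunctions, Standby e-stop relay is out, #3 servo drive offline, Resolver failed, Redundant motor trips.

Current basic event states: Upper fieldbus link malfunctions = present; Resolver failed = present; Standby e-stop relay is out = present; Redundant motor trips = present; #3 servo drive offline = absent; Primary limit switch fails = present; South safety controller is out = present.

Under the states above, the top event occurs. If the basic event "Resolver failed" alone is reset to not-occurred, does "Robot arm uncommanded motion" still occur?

Yes

Counterfactual: set "Resolver failed" to not occurred.
Brake chain lost [AND]: South safety controller is out=occurs, Primary limit switch fails=occurs → all inputs occur → occurs.
Controller stage unavailable [AND]: Upper fieldbus link malfunctions=occurs, Standby e-stop relay is out=occurs → all inputs occur → occurs.
Safety interlock down [OR]: Controller stage unavailable=occurs, #3 servo drive offline=not → at least one input occurs → occurs.
E-stop path unavailable [OR]: Resolver failed=not, Redundant motor trips=occurs → at least one input occurs → occurs.
Robot arm uncommanded motion [AND]: Brake chain lost=occurs, Safety interlock down=occurs, E-stop path unavailable=occurs → all inputs occur → occurs.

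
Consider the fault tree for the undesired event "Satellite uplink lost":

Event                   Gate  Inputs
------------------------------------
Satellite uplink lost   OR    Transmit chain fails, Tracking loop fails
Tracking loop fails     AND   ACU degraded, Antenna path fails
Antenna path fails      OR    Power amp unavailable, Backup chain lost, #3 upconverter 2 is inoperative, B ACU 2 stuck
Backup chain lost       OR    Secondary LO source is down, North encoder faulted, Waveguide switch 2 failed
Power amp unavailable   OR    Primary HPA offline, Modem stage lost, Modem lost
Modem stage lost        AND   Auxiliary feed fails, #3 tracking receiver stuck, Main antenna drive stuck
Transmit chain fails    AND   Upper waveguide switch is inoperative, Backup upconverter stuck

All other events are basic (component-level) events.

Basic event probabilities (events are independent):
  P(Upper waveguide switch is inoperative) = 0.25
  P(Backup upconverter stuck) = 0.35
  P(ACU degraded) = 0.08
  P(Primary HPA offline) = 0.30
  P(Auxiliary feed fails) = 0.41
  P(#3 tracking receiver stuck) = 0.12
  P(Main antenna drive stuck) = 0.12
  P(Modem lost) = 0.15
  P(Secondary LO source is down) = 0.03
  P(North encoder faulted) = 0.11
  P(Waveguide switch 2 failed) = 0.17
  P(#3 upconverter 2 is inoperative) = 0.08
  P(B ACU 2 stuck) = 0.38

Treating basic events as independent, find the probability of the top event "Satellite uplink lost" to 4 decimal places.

0.1429

P(Transmit chain fails) [AND] = 0.25 × 0.35 = 0.087500
P(Modem stage lost) [AND] = 0.41 × 0.12 × 0.12 = 0.005904
P(Power amp unavailable) [OR] = 1 − (1−0.30) × (1−0.005904) × (1−0.15) = 0.408513
P(Backup chain lost) [OR] = 1 − (1−0.03) × (1−0.11) × (1−0.17) = 0.283461
P(Antenna path fails) [OR] = 1 − (1−0.408513) × (1−0.283461) × (1−0.08) × (1−0.38) = 0.758251
P(Tracking loop fails) [AND] = 0.08 × 0.758251 = 0.060660
P(Satellite uplink lost) [OR] = 1 − (1−0.087500) × (1−0.060660) = 0.142852
Rounded to 4 decimal places: P(Satellite uplink lost) ≈ 0.1429.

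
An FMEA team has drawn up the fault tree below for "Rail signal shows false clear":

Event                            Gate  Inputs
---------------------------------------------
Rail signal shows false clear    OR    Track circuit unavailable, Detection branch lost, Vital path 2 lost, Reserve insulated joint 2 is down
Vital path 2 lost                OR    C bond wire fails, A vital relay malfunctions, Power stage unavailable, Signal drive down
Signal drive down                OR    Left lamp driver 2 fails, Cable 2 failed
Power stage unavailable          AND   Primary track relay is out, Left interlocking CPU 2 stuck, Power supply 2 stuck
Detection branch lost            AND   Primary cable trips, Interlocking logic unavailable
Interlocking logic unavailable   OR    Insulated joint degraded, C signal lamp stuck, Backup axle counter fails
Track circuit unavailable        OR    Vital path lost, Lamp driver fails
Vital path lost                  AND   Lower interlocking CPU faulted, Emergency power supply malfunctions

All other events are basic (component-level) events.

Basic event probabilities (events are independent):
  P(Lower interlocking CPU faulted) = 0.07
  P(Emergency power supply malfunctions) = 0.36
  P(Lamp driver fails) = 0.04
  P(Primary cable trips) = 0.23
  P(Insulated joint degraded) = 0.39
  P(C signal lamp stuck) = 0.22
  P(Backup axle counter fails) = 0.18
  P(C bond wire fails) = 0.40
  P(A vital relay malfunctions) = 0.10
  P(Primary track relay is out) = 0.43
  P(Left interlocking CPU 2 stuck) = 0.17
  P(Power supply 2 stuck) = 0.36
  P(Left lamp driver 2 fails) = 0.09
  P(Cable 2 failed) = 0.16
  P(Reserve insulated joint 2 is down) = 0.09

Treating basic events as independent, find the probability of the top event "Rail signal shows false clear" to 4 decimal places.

P(Vital path lost) [AND] = 0.07 × 0.36 = 0.025200
P(Track circuit unavailable) [OR] = 1 − (1−0.025200) × (1−0.04) = 0.064192
P(Interlocking logic unavailable) [OR] = 1 − (1−0.39) × (1−0.22) × (1−0.18) = 0.609844
P(Detection branch lost) [AND] = 0.23 × 0.609844 = 0.140264
P(Power stage unavailable) [AND] = 0.43 × 0.17 × 0.36 = 0.026316
P(Signal drive down) [OR] = 1 − (1−0.09) × (1−0.16) = 0.235600
P(Vital path 2 lost) [OR] = 1 − (1−0.40) × (1−0.10) × (1−0.026316) × (1−0.235600) = 0.598087
P(Rail signal shows false clear) [OR] = 1 − (1−0.064192) × (1−0.140264) × (1−0.598087) × (1−0.09) = 0.705744
Rounded to 4 decimal places: P(Rail signal shows false clear) ≈ 0.7057.

0.7057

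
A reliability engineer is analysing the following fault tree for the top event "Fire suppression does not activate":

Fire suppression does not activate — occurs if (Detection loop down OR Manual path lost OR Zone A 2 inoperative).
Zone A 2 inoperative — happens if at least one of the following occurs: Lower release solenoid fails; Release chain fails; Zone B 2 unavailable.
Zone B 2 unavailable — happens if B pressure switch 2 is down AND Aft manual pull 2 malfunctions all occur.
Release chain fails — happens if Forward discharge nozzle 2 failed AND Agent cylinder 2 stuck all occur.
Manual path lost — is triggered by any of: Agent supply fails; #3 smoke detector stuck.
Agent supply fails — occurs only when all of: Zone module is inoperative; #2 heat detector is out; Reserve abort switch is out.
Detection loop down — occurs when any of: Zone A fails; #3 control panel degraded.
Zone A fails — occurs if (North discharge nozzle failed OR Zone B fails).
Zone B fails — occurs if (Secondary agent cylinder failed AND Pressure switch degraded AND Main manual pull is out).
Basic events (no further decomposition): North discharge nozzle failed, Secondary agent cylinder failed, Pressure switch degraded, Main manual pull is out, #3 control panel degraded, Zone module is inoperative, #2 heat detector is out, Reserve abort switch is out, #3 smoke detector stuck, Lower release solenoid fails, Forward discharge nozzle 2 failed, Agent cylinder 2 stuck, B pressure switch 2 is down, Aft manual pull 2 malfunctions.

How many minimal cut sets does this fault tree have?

Zone B fails [AND]: one cut set from each child combined → 1 × 1 × 1 = 1 cut set(s).
Zone A fails [OR]: union of children's cut sets → 2 cut set(s).
Detection loop down [OR]: union of children's cut sets → 3 cut set(s).
Agent supply fails [AND]: one cut set from each child combined → 1 × 1 × 1 = 1 cut set(s).
Manual path lost [OR]: union of children's cut sets → 2 cut set(s).
Release chain fails [AND]: one cut set from each child combined → 1 × 1 = 1 cut set(s).
Zone B 2 unavailable [AND]: one cut set from each child combined → 1 × 1 = 1 cut set(s).
Zone A 2 inoperative [OR]: union of children's cut sets → 3 cut set(s).
Fire suppression does not activate [OR]: union of children's cut sets → 8 cut set(s).
Minimal cut sets: {North discharge nozzle failed}; {Main manual pull is out, Pressure switch degraded, Secondary agent cylinder failed}; {#3 control panel degraded}; {#2 heat detector is out, Reserve abort switch is out, Zone module is inoperative}; {#3 smoke detector stuck}; {Lower release solenoid fails}; {Agent cylinder 2 stuck, Forward discharge nozzle 2 failed}; {Aft manual pull 2 malfunctions, B pressure switch 2 is down}.

8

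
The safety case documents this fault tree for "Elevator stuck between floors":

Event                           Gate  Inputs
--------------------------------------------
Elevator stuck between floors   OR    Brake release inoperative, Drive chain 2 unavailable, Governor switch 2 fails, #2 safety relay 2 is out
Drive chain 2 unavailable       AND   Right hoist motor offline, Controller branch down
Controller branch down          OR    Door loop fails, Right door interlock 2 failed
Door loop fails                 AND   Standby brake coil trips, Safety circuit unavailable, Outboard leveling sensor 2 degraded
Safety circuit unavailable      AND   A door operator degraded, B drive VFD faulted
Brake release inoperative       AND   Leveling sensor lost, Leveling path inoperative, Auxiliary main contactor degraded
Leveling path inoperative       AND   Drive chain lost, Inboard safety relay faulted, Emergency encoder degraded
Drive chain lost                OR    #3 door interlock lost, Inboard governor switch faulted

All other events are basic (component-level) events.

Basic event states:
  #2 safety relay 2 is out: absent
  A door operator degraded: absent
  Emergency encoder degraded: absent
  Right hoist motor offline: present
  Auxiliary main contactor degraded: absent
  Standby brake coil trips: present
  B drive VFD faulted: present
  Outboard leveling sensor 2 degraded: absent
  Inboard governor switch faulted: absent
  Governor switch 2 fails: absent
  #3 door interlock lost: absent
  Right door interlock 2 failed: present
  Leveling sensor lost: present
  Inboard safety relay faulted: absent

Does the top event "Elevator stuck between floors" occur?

Drive chain lost [OR]: #3 door interlock lost=not, Inboard governor switch faulted=not → no input occurs → does not occur.
Leveling path inoperative [AND]: Drive chain lost=not, Inboard safety relay faulted=not, Emergency encoder degraded=not → not all inputs occur → does not occur.
Brake release inoperative [AND]: Leveling sensor lost=occurs, Leveling path inoperative=not, Auxiliary main contactor degraded=not → not all inputs occur → does not occur.
Safety circuit unavailable [AND]: A door operator degraded=not, B drive VFD faulted=occurs → not all inputs occur → does not occur.
Door loop fails [AND]: Standby brake coil trips=occurs, Safety circuit unavailable=not, Outboard leveling sensor 2 degraded=not → not all inputs occur → does not occur.
Controller branch down [OR]: Door loop fails=not, Right door interlock 2 failed=occurs → at least one input occurs → occurs.
Drive chain 2 unavailable [AND]: Right hoist motor offline=occurs, Controller branch down=occurs → all inputs occur → occurs.
Elevator stuck between floors [OR]: Brake release inoperative=not, Drive chain 2 unavailable=occurs, Governor switch 2 fails=not, #2 safety relay 2 is out=not → at least one input occurs → occurs.

Yes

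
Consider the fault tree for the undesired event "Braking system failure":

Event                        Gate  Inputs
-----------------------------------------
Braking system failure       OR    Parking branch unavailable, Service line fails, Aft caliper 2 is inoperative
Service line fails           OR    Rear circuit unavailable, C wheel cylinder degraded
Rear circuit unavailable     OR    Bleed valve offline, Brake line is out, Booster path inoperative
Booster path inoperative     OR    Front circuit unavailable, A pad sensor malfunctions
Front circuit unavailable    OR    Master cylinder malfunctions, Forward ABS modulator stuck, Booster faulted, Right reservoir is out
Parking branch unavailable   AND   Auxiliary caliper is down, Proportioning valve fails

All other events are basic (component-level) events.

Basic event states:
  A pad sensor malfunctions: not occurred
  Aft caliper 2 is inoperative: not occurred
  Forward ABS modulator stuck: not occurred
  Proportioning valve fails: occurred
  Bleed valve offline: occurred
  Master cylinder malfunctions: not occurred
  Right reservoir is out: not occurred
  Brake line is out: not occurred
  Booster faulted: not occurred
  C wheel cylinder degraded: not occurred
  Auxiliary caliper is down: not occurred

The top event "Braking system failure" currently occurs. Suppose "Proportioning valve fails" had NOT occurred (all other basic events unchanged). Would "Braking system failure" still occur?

Counterfactual: set "Proportioning valve fails" to not occurred.
Parking branch unavailable [AND]: Auxiliary caliper is down=not, Proportioning valve fails=not → not all inputs occur → does not occur.
Front circuit unavailable [OR]: Master cylinder malfunctions=not, Forward ABS modulator stuck=not, Booster faulted=not, Right reservoir is out=not → no input occurs → does not occur.
Booster path inoperative [OR]: Front circuit unavailable=not, A pad sensor malfunctions=not → no input occurs → does not occur.
Rear circuit unavailable [OR]: Bleed valve offline=occurs, Brake line is out=not, Booster path inoperative=not → at least one input occurs → occurs.
Service line fails [OR]: Rear circuit unavailable=occurs, C wheel cylinder degraded=not → at least one input occurs → occurs.
Braking system failure [OR]: Parking branch unavailable=not, Service line fails=occurs, Aft caliper 2 is inoperative=not → at least one input occurs → occurs.

Yes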